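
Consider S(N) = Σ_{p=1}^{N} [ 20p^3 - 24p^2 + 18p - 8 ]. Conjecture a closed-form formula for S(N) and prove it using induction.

S(N) = N(5N - 3)(N^2 + N + 1)

We claim S(N) = N(5N - 3)(N^2 + N + 1) for all N ≥ 1.
Base step (N = 1): S(1) = 6, and the closed form gives 6. They agree.
Inductive step: suppose the statement holds for some p ≥ 1, so S(p) = p(5p^3 + 2p^2 + 2p - 3).
Then S(p+1) = S(p) + (20p^3 + 36p^2 + 30p + 6) = (p(5p^3 + 2p^2 + 2p - 3)) + (20p^3 + 36p^2 + 30p + 6).
Simplifying, S(p+1) = (p + 1)(5p + 2)(p^2 + 3p + 3) = (p+1)(5(p+1) - 3)((p+1)^2 + (p+1) + 1),
which is the closed form with N = p+1.
This completes the induction.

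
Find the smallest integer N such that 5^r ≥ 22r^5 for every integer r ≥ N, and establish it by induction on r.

N = 9

At r = 8: 390625 < 720896, so the inequality fails and N ≥ 9. We prove 5^r ≥ 22r^5 for all r ≥ 9.
When r = 9: 5^r = 1953125 and 22r^5 = 1299078, so 1953125 ≥ 1299078.
Inductive step: assume the claim holds for r = k, so 5^k ≥ 22k^5.
Then 5^(k + 1) = 5·(5^k) ≥ 5·(22k^5).
Also, for k ≥ 9 we have 5·(22k^5) ≥ 22(k+1)^5, since 5 ≥ (1 + 1/k)^5 for all k ≥ 9.
Combining, 5^(k + 1) ≥ 22(k+1)^5.
Hence, by induction on r, the claim holds for every r ≥ 9.
Hence the smallest such N is 9.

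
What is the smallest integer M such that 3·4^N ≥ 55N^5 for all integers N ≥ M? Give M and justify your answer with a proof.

M = 11

At N = 10: 3145728 < 5500000, so the inequality fails and M ≥ 11. We prove 3·4^N ≥ 55N^5 for all N ≥ 11.
When N = 11: 3·4^N = 12582912 and 55N^5 = 8857805, so 12582912 ≥ 8857805.
Inductive step: assume the claim holds for N = m, so 3·4^m ≥ 55m^5.
Then 3·4^(m + 1) = 4·(3·4^m) ≥ 4·(55m^5).
Also, for m ≥ 11 we have 4·(55m^5) ≥ 55(m+1)^5, since 4 ≥ (1 + 1/m)^5 for all m ≥ 11.
Combining, 3·4^(m + 1) ≥ 55(m+1)^5.
Hence, by induction on N, the claim holds for every N ≥ 11.
Hence the smallest such M is 11.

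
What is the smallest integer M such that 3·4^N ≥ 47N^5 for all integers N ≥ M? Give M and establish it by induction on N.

M = 11

At N = 10: 3145728 < 4700000, so the inequality fails and M ≥ 11. We prove 3·4^N ≥ 47N^5 for all N ≥ 11.
Base step (N = 11): 3·4^N = 12582912 and 47N^5 = 7569397, so 12582912 ≥ 7569397.
Suppose the result is true for N = i, so 3·4^i ≥ 47i^5.
Then 3·4^(i + 1) = 4·(3·4^i) ≥ 4·(47i^5).
Also, for i ≥ 11 we have 4·(47i^5) ≥ 47(i+1)^5, since 4 ≥ (1 + 1/i)^5 for all i ≥ 11.
Combining, 3·4^(i + 1) ≥ 47(i+1)^5.
Hence, by induction on N, the claim holds for every N ≥ 11.
Hence the smallest such M is 11.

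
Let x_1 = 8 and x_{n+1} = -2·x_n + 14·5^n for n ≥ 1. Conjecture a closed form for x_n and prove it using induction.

Computing the first terms: x_1 = 8, x_2 = 54, x_3 = 242. This suggests x_n = (-2)^n + 2·5^n.
Base case (n = 1): the formula gives 8 = 8 = x_1.
Inductive step: suppose the statement holds for some j ≥ 1, so x_j = (-2)^j + 2·5^j.
Then x_{j+1} = -2·x_j + 14·5^j = -2·((-2)^j + 2·5^j) + 14·5^j = (-2)^(j + 1) + 2·5^(j + 1),
which is the claimed formula at n = j+1.
Hence, by induction on n, the claim holds for every n ≥ 1.

x_n = (-2)^n + 2·5^n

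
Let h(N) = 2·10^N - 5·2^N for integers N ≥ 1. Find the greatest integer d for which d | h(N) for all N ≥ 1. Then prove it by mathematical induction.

Computing the first values: h(1) = 10 and h(2) = 180; gcd(10, 180) = 10, so d ≤ 10.
We prove 10 | 2·10^N - 5·2^N for all N ≥ 1 by induction on N.
When N = 1: h(1) = 10 = 10·(1), so 10 | h(1).
Suppose the result is true for N = m, i.e. 10 | h(m). Then
h(m+1) − 10·h(m) = (2·10^(m+1) - 5·2^(m+1)) − 10·(2·10^m - 5·2^m) = (-5)·2^m·(2 − 10) = (40)·2^m. Since 10 | h(m) by the inductive hypothesis, 10 | 10·h(m); and 10 | 40 since 40 = 10·4. Therefore 10 | h(m+1).
Hence, by induction on N, the claim holds for every N ≥ 1.
Therefore the largest such d is 10.

d = 10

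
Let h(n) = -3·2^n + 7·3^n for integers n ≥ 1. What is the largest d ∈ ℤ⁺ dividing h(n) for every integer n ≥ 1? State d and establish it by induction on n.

d = 3

Computing the first values: h(1) = 15 and h(2) = 51; gcd(15, 51) = 3, so d ≤ 3.
We prove 3 | -3·2^n + 7·3^n for all n ≥ 1 by induction on n.
When n = 1: h(1) = 15 = 3·(5), so 3 | h(1).
Inductive step: suppose the statement holds for some j ≥ 1, i.e. 3 | h(j). Then
h(j+1) − 3·h(j) = (-3·2^(j+1) + 7·3^(j+1)) − 3·(-3·2^j + 7·3^j) = (-3)·2^j·(2 − 3) = (3)·2^j. Since 3 | h(j) by the inductive hypothesis, 3 | 3·h(j); and 3 | 3 since 3 = 3·1. Therefore 3 | h(j+1).
By induction, the statement is established for all n ≥ 1.
Therefore the largest such d is 3.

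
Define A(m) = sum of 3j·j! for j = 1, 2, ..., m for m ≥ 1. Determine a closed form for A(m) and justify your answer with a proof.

We claim A(m) = (3m + 3)m! - 3 for all m ≥ 1.
For the base case m = 1: A(1) = 3, and the closed form gives 3. They agree.
Inductive step: suppose the statement holds for some j ≥ 1, so A(j) = (3j + 3)j! - 3.
Then A(j+1) = A(j) + (3(j + 1)(j + 1)!) = ((3j + 3)j! - 3) + (3(j + 1)(j + 1)!).
Simplifying, A(j+1) = (3(j+1) + 3)(j+1)! - 3,
which is the closed form with m = j+1.
This completes the induction.

A(m) = (3m + 3)m! - 3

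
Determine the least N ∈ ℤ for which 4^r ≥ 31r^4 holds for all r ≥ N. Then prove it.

N = 9

At r = 8: 65536 < 126976, so the inequality fails and N ≥ 9. We prove 4^r ≥ 31r^4 for all r ≥ 9.
Base step (r = 9): 4^r = 262144 and 31r^4 = 203391, so 262144 ≥ 203391.
Inductive step: suppose the statement holds for some j ≥ 9, so 4^j ≥ 31j^4.
Then 4^(j + 1) = 4·(4^j) ≥ 4·(31j^4).
Also, for j ≥ 9 we have 4·(31j^4) ≥ 31(j+1)^4, since 4 ≥ (1 + 1/j)^4 for all j ≥ 9.
Combining, 4^(j + 1) ≥ 31(j+1)^4.
Hence, by induction on r, the claim holds for every r ≥ 9.
Hence the smallest such N is 9.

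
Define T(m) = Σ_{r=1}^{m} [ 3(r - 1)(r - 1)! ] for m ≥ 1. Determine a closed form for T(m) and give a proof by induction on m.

We claim T(m) = 3m! - 3 for all m ≥ 1.
Base step (m = 1): T(1) = 0, and the closed form gives 0. They agree.
For the inductive step, assume it holds for an arbitrary r ≥ 1, so T(r) = 3r! - 3.
Then T(r+1) = T(r) + (3r·r!) = (3r! - 3) + (3r·r!).
Simplifying, T(r+1) = 3(r+1)! - 3,
which is the closed form with m = r+1.
By induction, the statement is established for all m ≥ 1.

T(m) = 3m! - 3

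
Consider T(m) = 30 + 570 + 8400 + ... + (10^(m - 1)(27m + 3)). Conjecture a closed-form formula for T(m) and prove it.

We claim T(m) = 3·10^m·m for all m ≥ 1.
For the base case m = 1: T(1) = 30, and the closed form gives 30. They agree.
Suppose the result is true for m = p, so T(p) = 3·10^p·p.
Then T(p+1) = T(p) + (10^p(27p + 30)) = (3·10^p·p) + (10^p(27p + 30)).
Simplifying, T(p+1) = 30·10^p(p + 1) = 3·10^(p+1)·(p+1),
which is the closed form with m = p+1.
By the principle of mathematical induction, the result holds for all m ≥ 1.

T(m) = 3·10^m·m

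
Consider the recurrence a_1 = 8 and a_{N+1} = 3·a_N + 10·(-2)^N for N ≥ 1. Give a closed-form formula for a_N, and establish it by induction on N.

a_N = (-2)^(N + 1) + 4·3^(N - 1)

Computing the first terms: a_1 = 8, a_2 = 4, a_3 = 52. This suggests a_N = (-2)^(N + 1) + 4·3^(N - 1).
When N = 1: the formula gives 8 = 8 = a_1.
For the inductive step, assume it holds for an arbitrary i ≥ 1, so a_i = (-2)^(i + 1) + 4·3^(i - 1).
Then a_{i+1} = 3·a_i + 10·(-2)^i = 3·((-2)^(i + 1) + 4·3^(i - 1)) + 10·(-2)^i = (-2)^(i + 2) + 4·3^i = (-2)^((i+1) + 1) + 4·3^((i+1) - 1),
which is the claimed formula at N = i+1.
This completes the induction.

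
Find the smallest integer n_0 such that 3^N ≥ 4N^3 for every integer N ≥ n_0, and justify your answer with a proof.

n_0 = 7

At N = 6: 729 < 864, so the inequality fails and n_0 ≥ 7. We prove 3^N ≥ 4N^3 for all N ≥ 7.
For the base case N = 7: 3^N = 2187 and 4N^3 = 1372, so 2187 ≥ 1372.
Suppose the result is true for N = j, so 3^j ≥ 4j^3.
Then 3^(j + 1) = 3·(3^j) ≥ 3·(4j^3).
Also, for j ≥ 7 we have 3·(4j^3) ≥ 4(j+1)^3, since 3 ≥ (1 + 1/j)^3 for all j ≥ 7.
Combining, 3^(j + 1) ≥ 4(j+1)^3.
This completes the induction.
Hence the smallest such n_0 is 7.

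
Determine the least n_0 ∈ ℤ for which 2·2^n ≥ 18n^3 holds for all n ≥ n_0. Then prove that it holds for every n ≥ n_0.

At n = 14: 32768 < 49392, so the inequality fails and n_0 ≥ 15. We prove 2·2^n ≥ 18n^3 for all n ≥ 15.
When n = 15: 2·2^n = 65536 and 18n^3 = 60750, so 65536 ≥ 60750.
Inductive step: suppose the statement holds for some k ≥ 15, so 2·2^k ≥ 18k^3.
Then 2·2^(k + 1) = 2·(2·2^k) ≥ 2·(18k^3).
Also, for k ≥ 15 we have 2·(18k^3) ≥ 18(k+1)^3, since 2 ≥ (1 + 1/k)^3 for all k ≥ 15.
Combining, 2·2^(k + 1) ≥ 18(k+1)^3.
This completes the induction.
Hence the smallest such n_0 is 15.

n_0 = 15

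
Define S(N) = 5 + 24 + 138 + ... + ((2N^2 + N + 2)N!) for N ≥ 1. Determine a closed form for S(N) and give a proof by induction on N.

We claim S(N) = (2N + 1)(N + 1)! - 1 for all N ≥ 1.
When N = 1: S(1) = 5, and the closed form gives 5. They agree.
Inductive step: assume the claim holds for N = r, so S(r) = (2r + 1)(r + 1)! - 1.
Then S(r+1) = S(r) + ((2r^2 + 5r + 5)(r + 1)!) = ((2r + 1)(r + 1)! - 1) + ((2r^2 + 5r + 5)(r + 1)!).
Simplifying, S(r+1) = (2(r+1) + 1)((r+1) + 1)! - 1,
which is the closed form with N = r+1.
This completes the induction.

S(N) = (2N + 1)(N + 1)! - 1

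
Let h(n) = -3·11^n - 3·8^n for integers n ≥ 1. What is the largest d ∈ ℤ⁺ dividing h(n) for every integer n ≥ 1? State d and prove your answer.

d = 3

Computing the first values: h(1) = -57 and h(2) = -555; gcd(-57, -555) = 3, so d ≤ 3.
We prove 3 | -3·11^n - 3·8^n for all n ≥ 1 by induction on n.
Base step (n = 1): h(1) = -57 = 3·(-19), so 3 | h(1).
For the inductive step, assume it holds for an arbitrary p ≥ 1, i.e. 3 | h(p). Then
h(p+1) − 11·h(p) = (-3·11^(p+1) - 3·8^(p+1)) − 11·(-3·11^p - 3·8^p) = (-3)·8^p·(8 − 11) = (9)·8^p. Since 3 | h(p) by the inductive hypothesis, 3 | 11·h(p); and 3 | 9 since 9 = 3·3. Therefore 3 | h(p+1).
This completes the induction.
Therefore the largest such d is 3.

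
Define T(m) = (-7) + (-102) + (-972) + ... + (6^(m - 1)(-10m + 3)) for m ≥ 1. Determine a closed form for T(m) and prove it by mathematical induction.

T(m) = 6^m(-2m + 1) - 1

We claim T(m) = 6^m(-2m + 1) - 1 for all m ≥ 1.
Base step (m = 1): T(1) = -7, and the closed form gives -7. They agree.
For the inductive step, assume it holds for an arbitrary i ≥ 1, so T(i) = 6^i(-2i + 1) - 1.
Then T(i+1) = T(i) + (6^i(-10i - 7)) = (6^i(-2i + 1) - 1) + (6^i(-10i - 7)).
Simplifying, T(i+1) = -12·6^i·i - 6·6^i - 1 = 6^(i+1)(-2(i+1) + 1) - 1,
which is the closed form with m = i+1.
This completes the induction.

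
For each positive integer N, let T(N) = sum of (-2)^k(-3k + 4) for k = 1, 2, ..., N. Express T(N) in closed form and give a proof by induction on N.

We claim T(N) = 2(-2)^N(-N + 1) - 2 for all N ≥ 1.
Base case (N = 1): T(1) = -2, and the closed form gives -2. They agree.
Suppose the result is true for N = k, so T(k) = 2(-2)^k(-k + 1) - 2.
Then T(k+1) = T(k) + ((-2)^(k + 1)(-3k + 1)) = (2(-2)^k(-k + 1) - 2) + ((-2)^(k + 1)(-3k + 1)).
Simplifying, T(k+1) = 4(-2)^k·k - 2 = 2(-2)^(k+1)(-(k+1) + 1) - 2,
which is the closed form with N = k+1.
Hence, by induction on N, the claim holds for every N ≥ 1.

T(N) = 2(-2)^N(-N + 1) - 2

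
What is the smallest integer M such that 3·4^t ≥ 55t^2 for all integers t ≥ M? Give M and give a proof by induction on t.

M = 5

At t = 4: 768 < 880, so the inequality fails and M ≥ 5. We prove 3·4^t ≥ 55t^2 for all t ≥ 5.
When t = 5: 3·4^t = 3072 and 55t^2 = 1375, so 3072 ≥ 1375.
Inductive step: assume the claim holds for t = k, so 3·4^k ≥ 55k^2.
Then 3·4^(k + 1) = 4·(3·4^k) ≥ 4·(55k^2).
Also, for k ≥ 5 we have 4·(55k^2) ≥ 55(k+1)^2, since 4 ≥ (1 + 1/k)^2 for all k ≥ 5.
Combining, 3·4^(k + 1) ≥ 55(k+1)^2.
By induction, the statement is established for all t ≥ 5.
Hence the smallest such M is 5.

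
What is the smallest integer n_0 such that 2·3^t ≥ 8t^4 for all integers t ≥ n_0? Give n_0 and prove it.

n_0 = 10

At t = 9: 39366 < 52488, so the inequality fails and n_0 ≥ 10. We prove 2·3^t ≥ 8t^4 for all t ≥ 10.
Base step (t = 10): 2·3^t = 118098 and 8t^4 = 80000, so 118098 ≥ 80000.
Inductive step: suppose the statement holds for some r ≥ 10, so 2·3^r ≥ 8r^4.
Then 2·3^(r + 1) = 3·(2·3^r) ≥ 3·(8r^4).
Also, for r ≥ 10 we have 3·(8r^4) ≥ 8(r+1)^4, since 3 ≥ (1 + 1/r)^4 for all r ≥ 10.
Combining, 2·3^(r + 1) ≥ 8(r+1)^4.
By the principle of mathematical induction, the result holds for all t ≥ 10.
Hence the smallest such n_0 is 10.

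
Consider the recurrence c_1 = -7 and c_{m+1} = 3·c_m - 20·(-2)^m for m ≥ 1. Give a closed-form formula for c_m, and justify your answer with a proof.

Computing the first terms: c_1 = -7, c_2 = 19, c_3 = -23. This suggests c_m = (-2)^(m + 2) + 3^(m - 1).
For the base case m = 1: the formula gives -7 = -7 = c_1.
Inductive step: suppose the statement holds for some i ≥ 1, so c_i = (-2)^(i + 2) + 3^(i - 1).
Then c_{i+1} = 3·c_i - 20·(-2)^i = 3·((-2)^(i + 2) + 3^(i - 1)) - 20·(-2)^i = (-2)^(i + 3) + 3^i = (-2)^((i+1) + 2) + 3^((i+1) - 1),
which is the claimed formula at m = i+1.
This completes the induction.

c_m = (-2)^(m + 2) + 3^(m - 1)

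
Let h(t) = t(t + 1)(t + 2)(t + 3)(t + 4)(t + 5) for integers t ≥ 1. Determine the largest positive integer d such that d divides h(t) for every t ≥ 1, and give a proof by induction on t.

Computing the first values: h(1) = 720 and h(2) = 5040; gcd(720, 5040) = 720, so d ≤ 720.
We prove 720 | t(t + 1)(t + 2)(t + 3)(t + 4)(t + 5) for all t ≥ 1 by induction on t.
Base case (t = 1): h(1) = 720 = 720·(1), so 720 | h(1).
Inductive step: suppose the statement holds for some p ≥ 1, i.e. 720 | h(p). Then
h(p+1) − h(p) = (p+1)·(p+2)·(p+3)·(p+4)·(p+5)·(p+6) − p·(p+1)·(p+2)·(p+3)·(p+4)·(p+5) = (p+1)·(p+2)·(p+3)·(p+4)·(p+5)·[(p+6) − p] = 6·(p+1)·(p+2)·(p+3)·(p+4)·(p+5). The product of 5 consecutive integers is divisible by (5)! = 120, so h(p+1) − h(p) is divisible by 6·120 = 720. By the inductive hypothesis 720 | h(p), hence 720 | h(p+1).
Hence, by induction on t, the claim holds for every t ≥ 1.
Therefore the largest such d is 720.

d = 720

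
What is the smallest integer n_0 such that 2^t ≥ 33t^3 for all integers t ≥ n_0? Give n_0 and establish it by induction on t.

n_0 = 18

At t = 17: 131072 < 162129, so the inequality fails and n_0 ≥ 18. We prove 2^t ≥ 33t^3 for all t ≥ 18.
For the base case t = 18: 2^t = 262144 and 33t^3 = 192456, so 262144 ≥ 192456.
Inductive step: assume the claim holds for t = m, so 2^m ≥ 33m^3.
Then 2^(m + 1) = 2·(2^m) ≥ 2·(33m^3).
Also, for m ≥ 18 we have 2·(33m^3) ≥ 33(m+1)^3, since 2 ≥ (1 + 1/m)^3 for all m ≥ 18.
Combining, 2^(m + 1) ≥ 33(m+1)^3.
By the principle of mathematical induction, the result holds for all t ≥ 18.
Hence the smallest such n_0 is 18.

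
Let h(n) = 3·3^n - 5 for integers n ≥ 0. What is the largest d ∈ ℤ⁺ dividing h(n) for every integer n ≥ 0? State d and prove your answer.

Computing the first values: h(0) = -2 and h(1) = 4; gcd(-2, 4) = 2, so d ≤ 2.
We prove 2 | 3·3^n - 5 for all n ≥ 0 by induction on n.
For the base case n = 0: h(0) = -2 = 2·(-1), so 2 | h(0).
Inductive step: suppose the statement holds for some i ≥ 0, i.e. 2 | h(i). Then
h(i+1) = 3·3^(i+1) - 5 = 3·(3·3^i - 5) + 10 = 3·h(i) + 10. The first term is divisible by 2 by the inductive hypothesis, and 10 is divisible by 2. Hence 2 | h(i+1).
This completes the induction.
Therefore the largest such d is 2.

d = 2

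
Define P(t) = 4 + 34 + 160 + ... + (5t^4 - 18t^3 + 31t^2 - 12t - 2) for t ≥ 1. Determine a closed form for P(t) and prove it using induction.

P(t) = t(t^4 - 2t^3 + 3t^2 + 5t - 3)

We claim P(t) = t(t^4 - 2t^3 + 3t^2 + 5t - 3) for all t ≥ 1.
Base case (t = 1): P(1) = 4, and the closed form gives 4. They agree.
Inductive step: assume the claim holds for t = m, so P(m) = m(m^4 - 2m^3 + 3m^2 + 5m - 3).
Then P(m+1) = P(m) + (5m^4 + 2m^3 + 7m^2 + 16m + 4) = (m(m^4 - 2m^3 + 3m^2 + 5m - 3)) + (5m^4 + 2m^3 + 7m^2 + 16m + 4).
Simplifying, P(m+1) = (m + 1)(m^4 + 2m^3 + 3m^2 + 9m + 4) = (m+1)((m+1)^4 - 2(m+1)^3 + 3(m+1)^2 + 5(m+1) - 3),
which is the closed form with t = m+1.
By the principle of mathematical induction, the result holds for all t ≥ 1.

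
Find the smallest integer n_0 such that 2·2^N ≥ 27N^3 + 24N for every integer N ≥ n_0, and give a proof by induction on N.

n_0 = 16

At N = 15: 65536 < 91485, so the inequality fails and n_0 ≥ 16. We prove 2·2^N ≥ 27N^3 + 24N for all N ≥ 16.
Base case (N = 16): 2·2^N = 131072 and 27N^3 + 24N = 110976, so 131072 ≥ 110976.
Inductive step: assume the claim holds for N = r, so 2·2^r ≥ 27r^3 + 24r.
Then 2·2^(r + 1) = 2·(2·2^r) ≥ 2·(27r^3 + 24r).
Also, for r ≥ 16 we have 2·(27r^3 + 24r) ≥ 27(r+1)^3 + 24(r+1), since 2·(27r^3 + 24r) − (27(r+1)^3 + 24(r+1)) = 27r^3 - 81r^2 - 57r - 51, which is nonnegative for all r ≥ 16.
Combining, 2·2^(r + 1) ≥ 27(r+1)^3 + 24(r+1).
By induction, the statement is established for all N ≥ 16.
Hence the smallest such n_0 is 16.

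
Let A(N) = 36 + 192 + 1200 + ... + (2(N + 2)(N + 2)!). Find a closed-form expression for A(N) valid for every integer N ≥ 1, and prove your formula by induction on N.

We claim A(N) = 2(N + 3)! - 12 for all N ≥ 1.
Base case (N = 1): A(1) = 36, and the closed form gives 36. They agree.
Inductive step: assume the claim holds for N = j, so A(j) = 2(j + 3)! - 12.
Then A(j+1) = A(j) + (2(j + 3)(j + 3)!) = (2(j + 3)! - 12) + (2(j + 3)(j + 3)!).
Simplifying, A(j+1) = 2((j+1) + 3)! - 12,
which is the closed form with N = j+1.
By the principle of mathematical induction, the result holds for all N ≥ 1.

A(N) = 2(N + 3)! - 12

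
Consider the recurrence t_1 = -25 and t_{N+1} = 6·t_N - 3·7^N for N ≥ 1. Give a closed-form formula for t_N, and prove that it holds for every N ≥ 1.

Computing the first terms: t_1 = -25, t_2 = -171, t_3 = -1173. This suggests t_N = -4·6^(N - 1) - 3·7^N.
For the base case N = 1: the formula gives -25 = -25 = t_1.
Inductive step: suppose the statement holds for some r ≥ 1, so t_r = -4·6^(r - 1) - 3·7^r.
Then t_{r+1} = 6·t_r - 3·7^r = 6·(-4·6^(r - 1) - 3·7^r) - 3·7^r = -4·6^r - 3·7^(r + 1) = -4·6^((r+1) - 1) - 3·7^(r+1),
which is the claimed formula at N = r+1.
Hence, by induction on N, the claim holds for every N ≥ 1.

t_N = -4·6^(N - 1) - 3·7^N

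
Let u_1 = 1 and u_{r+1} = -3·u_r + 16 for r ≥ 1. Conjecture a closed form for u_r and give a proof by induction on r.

Computing the first terms: u_1 = 1, u_2 = 13, u_3 = -23. This suggests u_r = (-3)^r + 4.
For the base case r = 1: the formula gives 1 = 1 = u_1.
Inductive step: assume the claim holds for r = i, so u_i = (-3)^i + 4.
Then u_{i+1} = -3·u_i + 16 = -3·((-3)^i + 4) + 16 = (-3)^(i + 1) + 4,
which is the claimed formula at r = i+1.
This completes the induction.

u_r = (-3)^r + 4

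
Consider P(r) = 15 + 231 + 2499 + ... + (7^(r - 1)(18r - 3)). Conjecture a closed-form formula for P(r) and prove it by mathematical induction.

P(r) = 7^r(3r - 1) + 1

We claim P(r) = 7^r(3r - 1) + 1 for all r ≥ 1.
Base case (r = 1): P(1) = 15, and the closed form gives 15. They agree.
Inductive step: suppose the statement holds for some i ≥ 1, so P(i) = 7^i(3i - 1) + 1.
Then P(i+1) = P(i) + (7^i(18i + 15)) = (7^i(3i - 1) + 1) + (7^i(18i + 15)).
Simplifying, P(i+1) = 21·7^i·i + 14·7^i + 1 = 7^(i+1)(3(i+1) - 1) + 1,
which is the closed form with r = i+1.
By the principle of mathematical induction, the result holds for all r ≥ 1.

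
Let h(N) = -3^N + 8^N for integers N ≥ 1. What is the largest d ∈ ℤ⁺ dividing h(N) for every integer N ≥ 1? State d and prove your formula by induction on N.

Computing the first values: h(1) = 5 and h(2) = 55; gcd(5, 55) = 5, so d ≤ 5.
We prove 5 | -3^N + 8^N for all N ≥ 1 by induction on N.
Base step (N = 1): h(1) = 5 = 5·(1), so 5 | h(1).
For the inductive step, assume it holds for an arbitrary p ≥ 1, i.e. 5 | h(p). Then
8^{p+1} − 3^{p+1} = 8·8^p − 3·3^p = 8·(8^p − 3^p) + (5)·3^p. The first term is divisible by 5 by the inductive hypothesis, and the second term (5)·3^p is divisible by 5 since 5 | 5. Hence 5 | h(p+1).
By the principle of mathematical induction, the result holds for all N ≥ 1.
Therefore the largest such d is 5.

d = 5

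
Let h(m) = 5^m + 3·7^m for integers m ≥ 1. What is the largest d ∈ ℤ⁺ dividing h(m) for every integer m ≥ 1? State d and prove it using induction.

d = 2

Computing the first values: h(1) = 26 and h(2) = 172; gcd(26, 172) = 2, so d ≤ 2.
We prove 2 | 5^m + 3·7^m for all m ≥ 1 by induction on m.
For the base case m = 1: h(1) = 26 = 2·(13), so 2 | h(1).
Inductive step: suppose the statement holds for some k ≥ 1, i.e. 2 | h(k). Then
h(k+1) − 7·h(k) = (5^(k+1) + 3·7^(k+1)) − 7·(5^k + 3·7^k) = (1)·5^k·(5 − 7) = (-2)·5^k. Since 2 | h(k) by the inductive hypothesis, 2 | 7·h(k); and 2 | -2 since -2 = 2·-1. Therefore 2 | h(k+1).
By the principle of mathematical induction, the result holds for all m ≥ 1.
Therefore the largest such d is 2.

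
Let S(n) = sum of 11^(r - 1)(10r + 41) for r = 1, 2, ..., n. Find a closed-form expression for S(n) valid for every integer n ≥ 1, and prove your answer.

We claim S(n) = 11^n(n + 4) - 4 for all n ≥ 1.
When n = 1: S(1) = 51, and the closed form gives 51. They agree.
Inductive step: suppose the statement holds for some r ≥ 1, so S(r) = 11^r(r + 4) - 4.
Then S(r+1) = S(r) + (11^r(10r + 51)) = (11^r(r + 4) - 4) + (11^r(10r + 51)).
Simplifying, S(r+1) = 11·11^r·r + 55·11^r - 4 = 11^(r+1)((r+1) + 4) - 4,
which is the closed form with n = r+1.
By the principle of mathematical induction, the result holds for all n ≥ 1.

S(n) = 11^n(n + 4) - 4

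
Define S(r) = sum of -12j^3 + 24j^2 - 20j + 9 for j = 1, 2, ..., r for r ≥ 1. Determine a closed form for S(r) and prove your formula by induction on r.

S(r) = -r(3r^3 - 2r^2 + r - 3)

We claim S(r) = -r(3r^3 - 2r^2 + r - 3) for all r ≥ 1.
Base case (r = 1): S(1) = 1, and the closed form gives 1. They agree.
Suppose the result is true for r = j, so S(j) = j(-3j^3 + 2j^2 - j + 3).
Then S(j+1) = S(j) + (-12j^3 - 12j^2 - 8j + 1) = (j(-3j^3 + 2j^2 - j + 3)) + (-12j^3 - 12j^2 - 8j + 1).
Simplifying, S(j+1) = -(j + 1)(3j^3 + 7j^2 + 6j - 1) = -(j+1)(3(j+1)^3 - 2(j+1)^2 + (j+1) - 3),
which is the closed form with r = j+1.
This completes the induction.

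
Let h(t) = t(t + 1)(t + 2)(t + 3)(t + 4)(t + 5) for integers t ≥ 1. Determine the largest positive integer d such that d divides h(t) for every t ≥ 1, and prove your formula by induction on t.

Computing the first values: h(1) = 720 and h(2) = 5040; gcd(720, 5040) = 720, so d ≤ 720.
We prove 720 | t(t + 1)(t + 2)(t + 3)(t + 4)(t + 5) for all t ≥ 1 by induction on t.
When t = 1: h(1) = 720 = 720·(1), so 720 | h(1).
Inductive step: suppose the statement holds for some i ≥ 1, i.e. 720 | h(i). Then
h(i+1) − h(i) = (i+1)·(i+2)·(i+3)·(i+4)·(i+5)·(i+6) − i·(i+1)·(i+2)·(i+3)·(i+4)·(i+5) = (i+1)·(i+2)·(i+3)·(i+4)·(i+5)·[(i+6) − i] = 6·(i+1)·(i+2)·(i+3)·(i+4)·(i+5). The product of 5 consecutive integers is divisible by (5)! = 120, so h(i+1) − h(i) is divisible by 6·120 = 720. By the inductive hypothesis 720 | h(i), hence 720 | h(i+1).
This completes the induction.
Therefore the largest such d is 720.

d = 720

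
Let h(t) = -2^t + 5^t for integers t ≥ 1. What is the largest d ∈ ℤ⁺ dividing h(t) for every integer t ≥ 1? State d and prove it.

Computing the first values: h(1) = 3 and h(2) = 21; gcd(3, 21) = 3, so d ≤ 3.
We prove 3 | -2^t + 5^t for all t ≥ 1 by induction on t.
Base step (t = 1): h(1) = 3 = 3·(1), so 3 | h(1).
For the inductive step, assume it holds for an arbitrary r ≥ 1, i.e. 3 | h(r). Then
5^{r+1} − 2^{r+1} = 5·5^r − 2·2^r = 5·(5^r − 2^r) + (3)·2^r. The first term is divisible by 3 by the inductive hypothesis, and the second term (3)·2^r is divisible by 3 since 3 | 3. Hence 3 | h(r+1).
By the principle of mathematical induction, the result holds for all t ≥ 1.
Therefore the largest such d is 3.

d = 3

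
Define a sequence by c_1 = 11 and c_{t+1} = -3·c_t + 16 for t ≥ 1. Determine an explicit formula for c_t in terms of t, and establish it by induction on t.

c_t = 7(-3)^(t - 1) + 4

Computing the first terms: c_1 = 11, c_2 = -17, c_3 = 67. This suggests c_t = 7(-3)^(t - 1) + 4.
Base case (t = 1): the formula gives 11 = 11 = c_1.
Inductive step: assume the claim holds for t = p, so c_p = 7(-3)^(p - 1) + 4.
Then c_{p+1} = -3·c_p + 16 = -3·(7(-3)^(p - 1) + 4) + 16 = 7(-3)^p + 4 = 7(-3)^((p+1) - 1) + 4,
which is the claimed formula at t = p+1.
Hence, by induction on t, the claim holds for every t ≥ 1.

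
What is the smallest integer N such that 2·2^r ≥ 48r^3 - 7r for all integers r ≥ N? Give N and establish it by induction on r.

At r = 16: 131072 < 196496, so the inequality fails and N ≥ 17. We prove 2·2^r ≥ 48r^3 - 7r for all r ≥ 17.
When r = 17: 2·2^r = 262144 and 48r^3 - 7r = 235705, so 262144 ≥ 235705.
Inductive step: suppose the statement holds for some k ≥ 17, so 2·2^k ≥ 48k^3 - 7k.
Then 2·2^(k + 1) = 2·(2·2^k) ≥ 2·(48k^3 - 7k).
Also, for k ≥ 17 we have 2·(48k^3 - 7k) ≥ 48(k+1)^3 - 7(k+1), since 2·(48k^3 - 7k) − (48(k+1)^3 - 7(k+1)) = 48k^3 - 144k^2 - 151k - 41, which is nonnegative for all k ≥ 17.
Combining, 2·2^(k + 1) ≥ 48(k+1)^3 - 7(k+1).
By induction, the statement is established for all r ≥ 17.
Hence the smallest such N is 17.

N = 17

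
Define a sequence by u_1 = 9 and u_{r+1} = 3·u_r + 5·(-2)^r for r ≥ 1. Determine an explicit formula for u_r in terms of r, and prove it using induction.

Computing the first terms: u_1 = 9, u_2 = 17, u_3 = 71. This suggests u_r = -(-2)^r + 7·3^(r - 1).
For the base case r = 1: the formula gives 9 = 9 = u_1.
For the inductive step, assume it holds for an arbitrary k ≥ 1, so u_k = -(-2)^k + 7·3^(k - 1).
Then u_{k+1} = 3·u_k + 5·(-2)^k = 3·(-(-2)^k + 7·3^(k - 1)) + 5·(-2)^k = -(-2)^(k + 1) + 7·3^k = -(-2)^(k+1) + 7·3^((k+1) - 1),
which is the claimed formula at r = k+1.
Hence, by induction on r, the claim holds for every r ≥ 1.

u_r = -(-2)^r + 7·3^(r - 1)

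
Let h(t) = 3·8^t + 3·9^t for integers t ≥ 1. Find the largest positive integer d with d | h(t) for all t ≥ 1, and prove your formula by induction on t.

Computing the first values: h(1) = 51 and h(2) = 435; gcd(51, 435) = 3, so d ≤ 3.
We prove 3 | 3·8^t + 3·9^t for all t ≥ 1 by induction on t.
For the base case t = 1: h(1) = 51 = 3·(17), so 3 | h(1).
Inductive step: suppose the statement holds for some r ≥ 1, i.e. 3 | h(r). Then
h(r+1) − 9·h(r) = (3·8^(r+1) + 3·9^(r+1)) − 9·(3·8^r + 3·9^r) = (3)·8^r·(8 − 9) = (-3)·8^r. Since 3 | h(r) by the inductive hypothesis, 3 | 9·h(r); and 3 | -3 since -3 = 3·-1. Therefore 3 | h(r+1).
By the principle of mathematical induction, the result holds for all t ≥ 1.
Therefore the largest such d is 3.

d = 3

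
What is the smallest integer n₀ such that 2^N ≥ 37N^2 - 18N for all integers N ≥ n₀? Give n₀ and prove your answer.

At N = 12: 4096 < 5112, so the inequality fails and n₀ ≥ 13. We prove 2^N ≥ 37N^2 - 18N for all N ≥ 13.
When N = 13: 2^N = 8192 and 37N^2 - 18N = 6019, so 8192 ≥ 6019.
For the inductive step, assume it holds for an arbitrary m ≥ 13, so 2^m ≥ 37m^2 - 18m.
Then 2^(m + 1) = 2·(2^m) ≥ 2·(37m^2 - 18m).
Also, for m ≥ 13 we have 2·(37m^2 - 18m) ≥ 37(m+1)^2 - 18(m+1), since 2·(37m^2 - 18m) − (37(m+1)^2 - 18(m+1)) = 37m^2 - 92m - 19, which is nonnegative for all m ≥ 13.
Combining, 2^(m + 1) ≥ 37(m+1)^2 - 18(m+1).
This completes the induction.
Hence the smallest such n₀ is 13.

n₀ = 13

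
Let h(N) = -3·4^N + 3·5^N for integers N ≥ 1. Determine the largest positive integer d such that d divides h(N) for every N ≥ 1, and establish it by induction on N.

Computing the first values: h(1) = 3 and h(2) = 27; gcd(3, 27) = 3, so d ≤ 3.
We prove 3 | -3·4^N + 3·5^N for all N ≥ 1 by induction on N.
For the base case N = 1: h(1) = 3 = 3·(1), so 3 | h(1).
Inductive step: suppose the statement holds for some p ≥ 1, i.e. 3 | h(p). Then
h(p+1) − 5·h(p) = (-3·4^(p+1) + 3·5^(p+1)) − 5·(-3·4^p + 3·5^p) = (-3)·4^p·(4 − 5) = (3)·4^p. Since 3 | h(p) by the inductive hypothesis, 3 | 5·h(p); and 3 | 3 since 3 = 3·1. Therefore 3 | h(p+1).
By induction, the statement is established for all N ≥ 1.
Therefore the largest such d is 3.

d = 3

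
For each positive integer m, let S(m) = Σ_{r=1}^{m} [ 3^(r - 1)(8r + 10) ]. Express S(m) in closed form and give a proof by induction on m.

S(m) = 3^m(4m + 3) - 3

We claim S(m) = 3^m(4m + 3) - 3 for all m ≥ 1.
Base case (m = 1): S(1) = 18, and the closed form gives 18. They agree.
Inductive step: assume the claim holds for m = r, so S(r) = 3^r(4r + 3) - 3.
Then S(r+1) = S(r) + (3^r(8r + 18)) = (3^r(4r + 3) - 3) + (3^r(8r + 18)).
Simplifying, S(r+1) = 12·3^r·r + 21·3^r - 3 = 3^(r+1)(4(r+1) + 3) - 3,
which is the closed form with m = r+1.
This completes the induction.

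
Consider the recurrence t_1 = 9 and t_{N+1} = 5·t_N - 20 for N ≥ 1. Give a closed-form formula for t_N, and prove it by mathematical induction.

Computing the first terms: t_1 = 9, t_2 = 25, t_3 = 105. This suggests t_N = 4·5^(N - 1) + 5.
Base step (N = 1): the formula gives 9 = 9 = t_1.
Inductive step: assume the claim holds for N = p, so t_p = 4·5^(p - 1) + 5.
Then t_{p+1} = 5·t_p - 20 = 5·(4·5^(p - 1) + 5) - 20 = 4·5^p + 5 = 4·5^((p+1) - 1) + 5,
which is the claimed formula at N = p+1.
Hence, by induction on N, the claim holds for every N ≥ 1.

t_N = 4·5^(N - 1) + 5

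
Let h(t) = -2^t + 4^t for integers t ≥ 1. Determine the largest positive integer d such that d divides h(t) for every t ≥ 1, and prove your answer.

Computing the first values: h(1) = 2 and h(2) = 12; gcd(2, 12) = 2, so d ≤ 2.
We prove 2 | -2^t + 4^t for all t ≥ 1 by induction on t.
For the base case t = 1: h(1) = 2 = 2·(1), so 2 | h(1).
Inductive step: suppose the statement holds for some r ≥ 1, i.e. 2 | h(r). Then
4^{r+1} − 2^{r+1} = 4·4^r − 2·2^r = 4·(4^r − 2^r) + (2)·2^r. The first term is divisible by 2 by the inductive hypothesis, and the second term (2)·2^r is divisible by 2 since 2 | 2. Hence 2 | h(r+1).
By the principle of mathematical induction, the result holds for all t ≥ 1.
Therefore the largest such d is 2.

d = 2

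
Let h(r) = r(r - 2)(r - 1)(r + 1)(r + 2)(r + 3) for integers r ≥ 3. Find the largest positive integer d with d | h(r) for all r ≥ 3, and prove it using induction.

Computing the first values: h(3) = 720 and h(4) = 5040; gcd(720, 5040) = 720, so d ≤ 720.
We prove 720 | r(r - 2)(r - 1)(r + 1)(r + 2)(r + 3) for all r ≥ 3 by induction on r.
Base step (r = 3): h(3) = 720 = 720·(1), so 720 | h(3).
For the inductive step, assume it holds for an arbitrary i ≥ 3, i.e. 720 | h(i). Then
h(i+1) − h(i) = (i-1)·i·(i+1)·(i+2)·(i+3)·(i+4) − (i-2)·(i-1)·i·(i+1)·(i+2)·(i+3) = (i-1)·i·(i+1)·(i+2)·(i+3)·[(i+4) − (i-2)] = 6·(i-1)·i·(i+1)·(i+2)·(i+3). The product of 5 consecutive integers is divisible by (5)! = 120, so h(i+1) − h(i) is divisible by 6·120 = 720. By the inductive hypothesis 720 | h(i), hence 720 | h(i+1).
Hence, by induction on r, the claim holds for every r ≥ 3.
Therefore the largest such d is 720.

d = 720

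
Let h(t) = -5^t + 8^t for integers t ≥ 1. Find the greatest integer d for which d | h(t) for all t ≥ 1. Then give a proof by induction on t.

d = 3

Computing the first values: h(1) = 3 and h(2) = 39; gcd(3, 39) = 3, so d ≤ 3.
We prove 3 | -5^t + 8^t for all t ≥ 1 by induction on t.
Base case (t = 1): h(1) = 3 = 3·(1), so 3 | h(1).
For the inductive step, assume it holds for an arbitrary j ≥ 1, i.e. 3 | h(j). Then
8^{j+1} − 5^{j+1} = 8·8^j − 5·5^j = 8·(8^j − 5^j) + (3)·5^j. The first term is divisible by 3 by the inductive hypothesis, and the second term (3)·5^j is divisible by 3 since 3 | 3. Hence 3 | h(j+1).
By the principle of mathematical induction, the result holds for all t ≥ 1.
Therefore the largest such d is 3.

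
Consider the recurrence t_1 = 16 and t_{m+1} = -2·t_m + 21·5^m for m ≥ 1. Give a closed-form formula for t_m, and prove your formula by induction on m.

Computing the first terms: t_1 = 16, t_2 = 73, t_3 = 379. This suggests t_m = (-2)^(m - 1) + 3·5^m.
Base step (m = 1): the formula gives 16 = 16 = t_1.
For the inductive step, assume it holds for an arbitrary p ≥ 1, so t_p = (-2)^(p - 1) + 3·5^p.
Then t_{p+1} = -2·t_p + 21·5^p = -2·((-2)^(p - 1) + 3·5^p) + 21·5^p = (-2)^p + 3·5^(p + 1) = (-2)^((p+1) - 1) + 3·5^(p+1),
which is the claimed formula at m = p+1.
By the principle of mathematical induction, the result holds for all m ≥ 1.

t_m = (-2)^(m - 1) + 3·5^m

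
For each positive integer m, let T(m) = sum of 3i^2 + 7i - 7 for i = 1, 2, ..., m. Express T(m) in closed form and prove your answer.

We claim T(m) = m(m^2 + 5m - 3) for all m ≥ 1.
Base step (m = 1): T(1) = 3, and the closed form gives 3. They agree.
For the inductive step, assume it holds for an arbitrary i ≥ 1, so T(i) = i(i^2 + 5i - 3).
Then T(i+1) = T(i) + (7i + 3(i + 1)^2) = (i(i^2 + 5i - 3)) + (7i + 3(i + 1)^2).
Simplifying, T(i+1) = (i + 1)(i^2 + 7i + 3) = (i+1)((i+1)^2 + 5(i+1) - 3),
which is the closed form with m = i+1.
This completes the induction.

T(m) = m(m^2 + 5m - 3)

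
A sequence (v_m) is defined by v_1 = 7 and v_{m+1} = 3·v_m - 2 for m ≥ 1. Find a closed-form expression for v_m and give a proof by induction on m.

Computing the first terms: v_1 = 7, v_2 = 19, v_3 = 55. This suggests v_m = 2·3^m + 1.
For the base case m = 1: the formula gives 7 = 7 = v_1.
Suppose the result is true for m = k, so v_k = 2·3^k + 1.
Then v_{k+1} = 3·v_k - 2 = 3·(2·3^k + 1) - 2 = 2·3^(k + 1) + 1,
which is the claimed formula at m = k+1.
This completes the induction.

v_m = 2·3^m + 1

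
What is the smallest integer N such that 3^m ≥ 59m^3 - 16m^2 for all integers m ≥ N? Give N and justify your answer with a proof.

N = 10

At m = 9: 19683 < 41715, so the inequality fails and N ≥ 10. We prove 3^m ≥ 59m^3 - 16m^2 for all m ≥ 10.
When m = 10: 3^m = 59049 and 59m^3 - 16m^2 = 57400, so 59049 ≥ 57400.
For the inductive step, assume it holds for an arbitrary r ≥ 10, so 3^r ≥ 59r^3 - 16r^2.
Then 3^(r + 1) = 3·(3^r) ≥ 3·(59r^3 - 16r^2).
Also, for r ≥ 10 we have 3·(59r^3 - 16r^2) ≥ 59(r+1)^3 - 16(r+1)^2, since 3·(59r^3 - 16r^2) − (59(r+1)^3 - 16(r+1)^2) = 118r^3 - 209r^2 - 145r - 43, which is nonnegative for all r ≥ 10.
Combining, 3^(r + 1) ≥ 59(r+1)^3 - 16(r+1)^2.
Hence, by induction on m, the claim holds for every m ≥ 10.
Hence the smallest such N is 10.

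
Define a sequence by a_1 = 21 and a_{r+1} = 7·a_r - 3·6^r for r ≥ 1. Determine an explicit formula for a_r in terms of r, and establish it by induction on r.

a_r = 3·6^r + 3·7^(r - 1)

Computing the first terms: a_1 = 21, a_2 = 129, a_3 = 795. This suggests a_r = 3·6^r + 3·7^(r - 1).
Base case (r = 1): the formula gives 21 = 21 = a_1.
For the inductive step, assume it holds for an arbitrary k ≥ 1, so a_k = 3·6^k + 3·7^(k - 1).
Then a_{k+1} = 7·a_k - 3·6^k = 7·(3·6^k + 3·7^(k - 1)) - 3·6^k = 3·6^(k + 1) + 3·7^k = 3·6^(k+1) + 3·7^((k+1) - 1),
which is the claimed formula at r = k+1.
This completes the induction.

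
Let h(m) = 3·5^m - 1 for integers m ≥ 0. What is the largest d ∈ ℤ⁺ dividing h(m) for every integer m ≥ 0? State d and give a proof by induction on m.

Computing the first values: h(0) = 2 and h(1) = 14; gcd(2, 14) = 2, so d ≤ 2.
We prove 2 | 3·5^m - 1 for all m ≥ 0 by induction on m.
For the base case m = 0: h(0) = 2 = 2·(1), so 2 | h(0).
Inductive step: suppose the statement holds for some k ≥ 0, i.e. 2 | h(k). Then
h(k+1) = 3·5^(k+1) - 1 = 5·(3·5^k - 1) + 4 = 5·h(k) + 4. The first term is divisible by 2 by the inductive hypothesis, and 4 is divisible by 2. Hence 2 | h(k+1).
This completes the induction.
Therefore the largest such d is 2.

d = 2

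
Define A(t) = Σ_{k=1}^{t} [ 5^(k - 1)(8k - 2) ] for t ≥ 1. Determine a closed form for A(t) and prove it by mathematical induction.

We claim A(t) = 5^t(2t - 1) + 1 for all t ≥ 1.
When t = 1: A(1) = 6, and the closed form gives 6. They agree.
For the inductive step, assume it holds for an arbitrary k ≥ 1, so A(k) = 5^k(2k - 1) + 1.
Then A(k+1) = A(k) + (5^k(8k + 6)) = (5^k(2k - 1) + 1) + (5^k(8k + 6)).
Simplifying, A(k+1) = 10·5^k·k + 5·5^k + 1 = 5^(k+1)(2(k+1) - 1) + 1,
which is the closed form with t = k+1.
By induction, the statement is established for all t ≥ 1.

A(t) = 5^t(2t - 1) + 1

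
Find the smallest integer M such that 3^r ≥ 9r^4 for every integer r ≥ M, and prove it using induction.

M = 11

At r = 10: 59049 < 90000, so the inequality fails and M ≥ 11. We prove 3^r ≥ 9r^4 for all r ≥ 11.
When r = 11: 3^r = 177147 and 9r^4 = 131769, so 177147 ≥ 131769.
Inductive step: suppose the statement holds for some i ≥ 11, so 3^i ≥ 9i^4.
Then 3^(i + 1) = 3·(3^i) ≥ 3·(9i^4).
Also, for i ≥ 11 we have 3·(9i^4) ≥ 9(i+1)^4, since 3 ≥ (1 + 1/i)^4 for all i ≥ 11.
Combining, 3^(i + 1) ≥ 9(i+1)^4.
Hence, by induction on r, the claim holds for every r ≥ 11.
Hence the smallest such M is 11.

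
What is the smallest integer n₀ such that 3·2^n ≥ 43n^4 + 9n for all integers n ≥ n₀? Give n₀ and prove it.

At n = 21: 6291456 < 8362872, so the inequality fails and n₀ ≥ 22. We prove 3·2^n ≥ 43n^4 + 9n for all n ≥ 22.
Base case (n = 22): 3·2^n = 12582912 and 43n^4 + 9n = 10073206, so 12582912 ≥ 10073206.
Suppose the result is true for n = m, so 3·2^m ≥ 43m^4 + 9m.
Then 3·2^(m + 1) = 2·(3·2^m) ≥ 2·(43m^4 + 9m).
Also, for m ≥ 22 we have 2·(43m^4 + 9m) ≥ 43(m+1)^4 + 9(m+1), since 2·(43m^4 + 9m) − (43(m+1)^4 + 9(m+1)) = 43m^4 - 172m^3 - 258m^2 - 163m - 52, which is nonnegative for all m ≥ 22.
Combining, 3·2^(m + 1) ≥ 43(m+1)^4 + 9(m+1).
Hence, by induction on n, the claim holds for every n ≥ 22.
Hence the smallest such n₀ is 22.

n₀ = 22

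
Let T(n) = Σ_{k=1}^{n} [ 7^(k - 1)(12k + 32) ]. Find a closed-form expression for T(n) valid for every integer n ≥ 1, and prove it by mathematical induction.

We claim T(n) = 7^n(2n + 5) - 5 for all n ≥ 1.
When n = 1: T(1) = 44, and the closed form gives 44. They agree.
Suppose the result is true for n = k, so T(k) = 7^k(2k + 5) - 5.
Then T(k+1) = T(k) + (7^k(12k + 44)) = (7^k(2k + 5) - 5) + (7^k(12k + 44)).
Simplifying, T(k+1) = 14·7^k·k + 49·7^k - 5 = 7^(k+1)(2(k+1) + 5) - 5,
which is the closed form with n = k+1.
By the principle of mathematical induction, the result holds for all n ≥ 1.

T(n) = 7^n(2n + 5) - 5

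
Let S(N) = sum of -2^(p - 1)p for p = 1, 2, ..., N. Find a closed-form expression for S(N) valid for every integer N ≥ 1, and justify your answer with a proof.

We claim S(N) = 2^N(-N + 1) - 1 for all N ≥ 1.
When N = 1: S(1) = -1, and the closed form gives -1. They agree.
Inductive step: suppose the statement holds for some p ≥ 1, so S(p) = 2^p(-p + 1) - 1.
Then S(p+1) = S(p) + (2^p(-p - 1)) = (2^p(-p + 1) - 1) + (2^p(-p - 1)).
Simplifying, S(p+1) = -2·2^p·p - 1 = 2^(p+1)(-(p+1) + 1) - 1,
which is the closed form with N = p+1.
This completes the induction.

S(N) = 2^N(-N + 1) - 1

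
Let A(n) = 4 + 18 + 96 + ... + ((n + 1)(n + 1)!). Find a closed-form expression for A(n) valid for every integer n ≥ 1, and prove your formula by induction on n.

We claim A(n) = (n + 2)! - 2 for all n ≥ 1.
For the base case n = 1: A(1) = 4, and the closed form gives 4. They agree.
Inductive step: suppose the statement holds for some k ≥ 1, so A(k) = (k + 2)! - 2.
Then A(k+1) = A(k) + ((k + 2)(k + 2)!) = ((k + 2)! - 2) + ((k + 2)(k + 2)!).
Simplifying, A(k+1) = ((k+1) + 2)! - 2,
which is the closed form with n = k+1.
By induction, the statement is established for all n ≥ 1.

A(n) = (n + 2)! - 2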